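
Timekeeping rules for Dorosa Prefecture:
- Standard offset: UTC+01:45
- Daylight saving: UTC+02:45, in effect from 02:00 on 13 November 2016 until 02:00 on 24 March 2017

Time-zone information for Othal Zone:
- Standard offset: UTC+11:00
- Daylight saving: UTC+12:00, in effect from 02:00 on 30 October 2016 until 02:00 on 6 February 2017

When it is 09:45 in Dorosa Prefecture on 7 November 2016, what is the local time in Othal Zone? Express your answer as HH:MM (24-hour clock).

20:00

Daylight saving runs 13 November 2016 – 24 March 2017; 7 November 2016 is outside that window, so Dorosa Prefecture is on standard time at UTC+01:45.
09:45 Dorosa Prefecture − 1h45m = 08:00 UTC.
At the standard offset (UTC+11:00), 08:00 UTC + 11h = 19:00 Othal Zone standard time.
The standard-time date in Othal Zone, 7 November 2016, falls between 30 October 2016 and 6 February 2017, so daylight saving is in effect and Othal Zone is at UTC+12:00.
08:00 UTC + 12h = 20:00 Othal Zone.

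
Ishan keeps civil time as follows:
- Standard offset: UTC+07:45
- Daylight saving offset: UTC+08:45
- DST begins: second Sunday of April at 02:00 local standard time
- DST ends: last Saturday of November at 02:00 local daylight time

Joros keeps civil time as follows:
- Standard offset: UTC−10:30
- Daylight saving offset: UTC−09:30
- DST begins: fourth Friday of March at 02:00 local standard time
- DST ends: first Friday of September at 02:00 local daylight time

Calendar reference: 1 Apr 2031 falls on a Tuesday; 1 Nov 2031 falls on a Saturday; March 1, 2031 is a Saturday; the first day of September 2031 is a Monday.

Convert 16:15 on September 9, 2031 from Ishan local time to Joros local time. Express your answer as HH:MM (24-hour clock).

1 April 2031 is a Tuesday, so the first Sunday is April 6 and the second is April 13.
1 November 2031 is a Saturday, so Saturdays fall on 1, 8, 15, 22, 29; the last is November 29.
September 9, 2031 falls between 13 April and 29 November, so daylight saving is in effect and Ishan is at UTC+08:45.
16:15 Ishan − 8h45m = 07:30 UTC.
1 March 2031 is a Saturday, so the first Friday is March 7 and the fourth is March 28.
1 September 2031 is a Monday, so the first Friday is September 5.
At the standard offset (UTC−10:30), 07:30 UTC − 10h30m = 21:00 Joros standard time (rolling into the previous day, 8 September 2031).
The standard-time date in Joros, September 8, 2031, is outside the daylight-saving period (28 March – 5 September), so Joros is on standard time, UTC−10:30.
07:30 UTC − 10h30m = 21:00 Joros (rolling into the previous day, 8 September 2031).

21:00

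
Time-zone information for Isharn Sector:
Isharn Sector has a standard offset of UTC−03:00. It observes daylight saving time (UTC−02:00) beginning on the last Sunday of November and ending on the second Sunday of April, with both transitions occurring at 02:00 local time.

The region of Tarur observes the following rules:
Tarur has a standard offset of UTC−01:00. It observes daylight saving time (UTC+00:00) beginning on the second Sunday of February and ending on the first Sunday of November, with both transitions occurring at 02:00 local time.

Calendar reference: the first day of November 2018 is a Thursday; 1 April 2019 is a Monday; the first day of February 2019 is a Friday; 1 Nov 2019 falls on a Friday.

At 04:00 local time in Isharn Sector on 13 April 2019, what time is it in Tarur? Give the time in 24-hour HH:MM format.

06:00

1 November 2018 is a Thursday, so Sundays fall on 4, 11, 18, 25; the last is November 25.
1 April 2019 is a Monday, so the first Sunday is April 7 and the second is April 14.
Daylight saving runs 25 November 2018 – 14 April 2019; 13 April 2019 is inside that window, so Isharn Sector is at UTC−02:00.
04:00 Isharn Sector + 2h = 06:00 UTC.
1 February 2019 is a Friday, so the first Sunday is February 3 and the second is February 10.
1 November 2019 is a Friday, so the first Sunday is November 3.
At the standard offset (UTC−01:00), 06:00 UTC − 1h = 05:00 Tarur standard time.
The standard-time date in Tarur, 13 April 2019, lies within the daylight-saving period (10 February – 3 November), so Tarur is on daylight time, UTC+00:00.
06:00 UTC + 0h = 06:00 Tarur.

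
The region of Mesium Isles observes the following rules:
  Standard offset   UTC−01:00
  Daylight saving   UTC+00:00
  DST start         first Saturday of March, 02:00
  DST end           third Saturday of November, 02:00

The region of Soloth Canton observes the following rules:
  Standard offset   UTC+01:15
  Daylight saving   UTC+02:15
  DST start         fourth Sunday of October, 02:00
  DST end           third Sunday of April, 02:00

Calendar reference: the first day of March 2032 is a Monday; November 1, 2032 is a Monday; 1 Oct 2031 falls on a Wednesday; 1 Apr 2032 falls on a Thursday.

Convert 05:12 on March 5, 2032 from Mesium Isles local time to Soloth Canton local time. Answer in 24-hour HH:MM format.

08:27

1 March 2032 is a Monday, so the first Saturday is March 6.
1 November 2032 is a Monday, so the first Saturday is November 6 and the third is November 20.
March 5, 2032 does not fall between 6 March and 20 November, so daylight saving is not in effect and Mesium Isles is at UTC−01:00.
05:12 Mesium Isles + 1h = 06:12 UTC.
1 October 2031 is a Wednesday, so the first Sunday is October 5 and the fourth is October 26.
1 April 2032 is a Thursday, so the first Sunday is April 4 and the third is April 18.
At the standard offset (UTC+01:15), 06:12 UTC + 1h15m = 07:27 Soloth Canton standard time.
Daylight saving runs 26 October 2031 – 18 April 2032; the standard-time date in Soloth Canton, March 5, 2032, is inside that window, so Soloth Canton is at UTC+02:15.
06:12 UTC + 2h15m = 08:27 Soloth Canton.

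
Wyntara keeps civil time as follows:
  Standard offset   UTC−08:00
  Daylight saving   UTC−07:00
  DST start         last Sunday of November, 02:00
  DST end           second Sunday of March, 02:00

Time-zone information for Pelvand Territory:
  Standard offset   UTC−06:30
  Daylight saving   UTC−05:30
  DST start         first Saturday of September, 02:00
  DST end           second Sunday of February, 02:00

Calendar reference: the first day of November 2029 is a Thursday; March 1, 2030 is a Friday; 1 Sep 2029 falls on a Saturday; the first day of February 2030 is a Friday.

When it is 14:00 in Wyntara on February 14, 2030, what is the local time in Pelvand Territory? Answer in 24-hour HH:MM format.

1 November 2029 is a Thursday, so Sundays fall on 4, 11, 18, 25; the last is November 25.
1 March 2030 is a Friday, so the first Sunday is March 3 and the second is March 10.
Daylight saving runs 25 November 2029 – 10 March 2030; February 14, 2030 is inside that window, so Wyntara is at UTC−07:00.
14:00 Wyntara + 7h = 21:00 UTC.
1 September 2029 is a Saturday, so the first Saturday is September 1.
1 February 2030 is a Friday, so the first Sunday is February 3 and the second is February 10.
At the standard offset (UTC−06:30), 21:00 UTC − 6h30m = 14:30 Pelvand Territory standard time.
Daylight saving runs 1 September 2029 – 10 February 2030; the standard-time date in Pelvand Territory, February 14, 2030, is outside that window, so Pelvand Territory is on standard time at UTC−06:30.
21:00 UTC − 6h30m = 14:30 Pelvand Territory.

14:30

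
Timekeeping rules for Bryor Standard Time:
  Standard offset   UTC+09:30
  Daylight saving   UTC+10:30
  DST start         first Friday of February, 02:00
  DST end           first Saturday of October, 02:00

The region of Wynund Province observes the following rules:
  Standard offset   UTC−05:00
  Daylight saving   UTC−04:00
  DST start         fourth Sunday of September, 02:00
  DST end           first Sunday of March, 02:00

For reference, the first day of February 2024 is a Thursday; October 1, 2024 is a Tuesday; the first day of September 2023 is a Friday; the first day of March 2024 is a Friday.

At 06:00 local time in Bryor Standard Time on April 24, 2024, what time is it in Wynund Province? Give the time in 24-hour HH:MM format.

14:30

1 February 2024 is a Thursday, so the first Friday is February 2.
1 October 2024 is a Tuesday, so the first Saturday is October 5.
April 24, 2024 falls between 2 February and 5 October, so daylight saving is in effect and Bryor Standard Time is at UTC+10:30.
06:00 Bryor Standard Time − 10h30m = 19:30 UTC (rolling into the previous day, 23 April 2024).
1 September 2023 is a Friday, so the first Sunday is September 3 and the fourth is September 24.
1 March 2024 is a Friday, so the first Sunday is March 3.
At the standard offset (UTC−05:00), 19:30 UTC − 5h = 14:30 Wynund Province standard time.
The standard-time date in Wynund Province, April 23, 2024, does not fall between 24 September 2023 and 3 March 2024, so daylight saving is not in effect and Wynund Province is at UTC−05:00.
19:30 UTC − 5h = 14:30 Wynund Province.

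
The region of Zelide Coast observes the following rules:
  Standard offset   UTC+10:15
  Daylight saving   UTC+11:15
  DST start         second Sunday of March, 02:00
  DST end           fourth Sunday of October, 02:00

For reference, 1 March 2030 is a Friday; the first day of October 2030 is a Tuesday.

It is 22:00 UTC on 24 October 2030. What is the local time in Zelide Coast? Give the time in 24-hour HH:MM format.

09:15

1 March 2030 is a Friday, so the first Sunday is March 3 and the second is March 10.
1 October 2030 is a Tuesday, so the first Sunday is October 6 and the fourth is October 27.
At the standard offset (UTC+10:15), 22:00 UTC + 10h15m = 08:15 Zelide Coast standard time (rolling into the next day, 25 October 2030).
The standard-time date in Zelide Coast, 25 October 2030, falls between 10 March and 27 October, so daylight saving is in effect and Zelide Coast is at UTC+11:15.
22:00 UTC + 11h15m = 09:15 local (rolling into the next day, 25 October 2030).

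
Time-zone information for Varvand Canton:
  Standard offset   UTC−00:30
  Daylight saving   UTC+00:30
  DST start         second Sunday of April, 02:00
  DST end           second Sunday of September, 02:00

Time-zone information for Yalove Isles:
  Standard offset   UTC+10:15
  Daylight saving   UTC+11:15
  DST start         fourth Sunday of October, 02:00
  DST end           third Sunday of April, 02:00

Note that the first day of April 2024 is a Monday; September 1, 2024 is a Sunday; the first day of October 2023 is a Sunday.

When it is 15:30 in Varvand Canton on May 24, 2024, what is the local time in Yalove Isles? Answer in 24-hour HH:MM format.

1 April 2024 is a Monday, so the first Sunday is April 7 and the second is April 14.
1 September 2024 is a Sunday, so the first Sunday is September 1 and the second is September 8.
May 24, 2024 lies within the daylight-saving period (14 April – 8 September), so Varvand Canton is on daylight time, UTC+00:30.
15:30 Varvand Canton − 0h30m = 15:00 UTC.
1 October 2023 is a Sunday, so the first Sunday is October 1 and the fourth is October 22.
1 April 2024 is a Monday, so the first Sunday is April 7 and the third is April 21.
At the standard offset (UTC+10:15), 15:00 UTC + 10h15m = 01:15 Yalove Isles standard time (rolling into the next day, 25 May 2024).
The standard-time date in Yalove Isles, May 25, 2024, is outside the daylight-saving period (22 October 2023 – 21 April 2024), so Yalove Isles is on standard time, UTC+10:15.
15:00 UTC + 10h15m = 01:15 Yalove Isles (rolling into the next day, 25 May 2024).

01:15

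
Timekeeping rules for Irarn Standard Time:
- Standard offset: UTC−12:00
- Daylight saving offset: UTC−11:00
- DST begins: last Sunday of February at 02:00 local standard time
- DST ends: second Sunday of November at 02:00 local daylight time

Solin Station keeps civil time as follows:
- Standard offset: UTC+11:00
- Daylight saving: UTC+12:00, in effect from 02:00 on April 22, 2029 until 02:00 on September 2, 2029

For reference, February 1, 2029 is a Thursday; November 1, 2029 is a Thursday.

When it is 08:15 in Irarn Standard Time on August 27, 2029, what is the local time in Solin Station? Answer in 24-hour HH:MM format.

07:15

1 February 2029 is a Thursday, so Sundays fall on 4, 11, 18, 25; the last is February 25.
1 November 2029 is a Thursday, so the first Sunday is November 4 and the second is November 11.
August 27, 2029 lies within the daylight-saving period (25 February – 11 November), so Irarn Standard Time is on daylight time, UTC−11:00.
08:15 Irarn Standard Time + 11h = 19:15 UTC.
At the standard offset (UTC+11:00), 19:15 UTC + 11h = 06:15 Solin Station standard time (rolling into the next day, 28 August 2029).
Daylight saving runs 22 April – 2 September; the standard-time date in Solin Station, August 28, 2029, is inside that window, so Solin Station is at UTC+12:00.
19:15 UTC + 12h = 07:15 Solin Station (rolling into the next day, 28 August 2029).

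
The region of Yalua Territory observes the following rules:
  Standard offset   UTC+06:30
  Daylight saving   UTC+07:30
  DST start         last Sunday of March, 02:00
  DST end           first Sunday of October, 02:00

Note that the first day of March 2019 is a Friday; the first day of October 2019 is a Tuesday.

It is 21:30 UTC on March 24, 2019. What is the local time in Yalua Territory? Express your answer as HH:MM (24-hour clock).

1 March 2019 is a Friday, so Sundays fall on 3, 10, 17, 24, 31; the last is March 31.
1 October 2019 is a Tuesday, so the first Sunday is October 6.
At the standard offset (UTC+06:30), 21:30 UTC + 6h30m = 04:00 Yalua Territory standard time (rolling into the next day, 25 March 2019).
Daylight saving runs 31 March – 6 October; the standard-time date in Yalua Territory, March 25, 2019, is outside that window, so Yalua Territory is on standard time at UTC+06:30.
21:30 UTC + 6h30m = 04:00 local (rolling into the next day, 25 March 2019).

04:00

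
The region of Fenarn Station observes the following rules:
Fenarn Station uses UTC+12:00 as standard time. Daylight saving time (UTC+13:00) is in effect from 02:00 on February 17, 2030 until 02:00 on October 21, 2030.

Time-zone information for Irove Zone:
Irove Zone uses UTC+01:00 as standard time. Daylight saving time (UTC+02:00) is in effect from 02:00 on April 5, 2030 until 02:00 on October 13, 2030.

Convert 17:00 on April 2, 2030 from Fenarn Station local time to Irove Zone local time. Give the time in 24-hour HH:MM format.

Daylight saving runs 17 February – 21 October; April 2, 2030 is inside that window, so Fenarn Station is at UTC+13:00.
17:00 Fenarn Station − 13h = 04:00 UTC.
At the standard offset (UTC+01:00), 04:00 UTC + 1h = 05:00 Irove Zone standard time.
The standard-time date in Irove Zone, April 2, 2030, does not fall between 5 April and 13 October, so daylight saving is not in effect and Irove Zone is at UTC+01:00.
04:00 UTC + 1h = 05:00 Irove Zone.

05:00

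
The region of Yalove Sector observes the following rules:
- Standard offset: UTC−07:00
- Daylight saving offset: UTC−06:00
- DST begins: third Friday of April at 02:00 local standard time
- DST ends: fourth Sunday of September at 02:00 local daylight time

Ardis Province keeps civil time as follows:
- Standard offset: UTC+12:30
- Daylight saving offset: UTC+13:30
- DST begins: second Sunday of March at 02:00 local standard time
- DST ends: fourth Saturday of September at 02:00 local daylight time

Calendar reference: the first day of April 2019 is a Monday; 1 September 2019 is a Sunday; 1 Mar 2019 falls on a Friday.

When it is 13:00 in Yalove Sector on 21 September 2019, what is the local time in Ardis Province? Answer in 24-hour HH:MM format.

1 April 2019 is a Monday, so the first Friday is April 5 and the third is April 19.
1 September 2019 is a Sunday, so the first Sunday is September 1 and the fourth is September 22.
21 September 2019 falls between 19 April and 22 September, so daylight saving is in effect and Yalove Sector is at UTC−06:00.
13:00 Yalove Sector + 6h = 19:00 UTC.
1 March 2019 is a Friday, so the first Sunday is March 3 and the second is March 10.
1 September 2019 is a Sunday, so the first Saturday is September 7 and the fourth is September 28.
At the standard offset (UTC+12:30), 19:00 UTC + 12h30m = 07:30 Ardis Province standard time (rolling into the next day, 22 September 2019).
The standard-time date in Ardis Province, 22 September 2019, falls between 10 March and 28 September, so daylight saving is in effect and Ardis Province is at UTC+13:30.
19:00 UTC + 13h30m = 08:30 Ardis Province (rolling into the next day, 22 September 2019).

08:30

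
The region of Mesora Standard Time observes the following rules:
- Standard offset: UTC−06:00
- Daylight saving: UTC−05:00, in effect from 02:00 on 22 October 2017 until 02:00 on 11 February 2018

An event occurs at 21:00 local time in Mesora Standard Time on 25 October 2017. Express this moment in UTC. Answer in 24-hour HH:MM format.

25 October 2017 lies within the daylight-saving period (22 October 2017 – 11 February 2018), so Mesora Standard Time is on daylight time, UTC−05:00.
21:00 local + 5h = 02:00 UTC (rolling into the next day, 26 October 2017).

02:00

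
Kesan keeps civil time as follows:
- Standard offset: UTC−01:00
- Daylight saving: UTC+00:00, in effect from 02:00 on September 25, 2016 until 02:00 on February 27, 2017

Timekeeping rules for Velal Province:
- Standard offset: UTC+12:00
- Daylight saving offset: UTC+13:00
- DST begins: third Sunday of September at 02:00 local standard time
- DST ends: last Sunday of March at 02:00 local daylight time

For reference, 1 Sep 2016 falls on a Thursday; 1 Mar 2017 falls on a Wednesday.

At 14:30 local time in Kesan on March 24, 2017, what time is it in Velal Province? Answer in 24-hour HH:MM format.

March 24, 2017 is outside the daylight-saving period (25 September 2016 – 27 February 2017), so Kesan is on standard time, UTC−01:00.
14:30 Kesan + 1h = 15:30 UTC.
1 September 2016 is a Thursday, so the first Sunday is September 4 and the third is September 18.
1 March 2017 is a Wednesday, so Sundays fall on 5, 12, 19, 26; the last is March 26.
At the standard offset (UTC+12:00), 15:30 UTC + 12h = 03:30 Velal Province standard time (rolling into the next day, 25 March 2017).
The standard-time date in Velal Province, March 25, 2017, lies within the daylight-saving period (18 September 2016 – 26 March 2017), so Velal Province is on daylight time, UTC+13:00.
15:30 UTC + 13h = 04:30 Velal Province (rolling into the next day, 25 March 2017).

04:30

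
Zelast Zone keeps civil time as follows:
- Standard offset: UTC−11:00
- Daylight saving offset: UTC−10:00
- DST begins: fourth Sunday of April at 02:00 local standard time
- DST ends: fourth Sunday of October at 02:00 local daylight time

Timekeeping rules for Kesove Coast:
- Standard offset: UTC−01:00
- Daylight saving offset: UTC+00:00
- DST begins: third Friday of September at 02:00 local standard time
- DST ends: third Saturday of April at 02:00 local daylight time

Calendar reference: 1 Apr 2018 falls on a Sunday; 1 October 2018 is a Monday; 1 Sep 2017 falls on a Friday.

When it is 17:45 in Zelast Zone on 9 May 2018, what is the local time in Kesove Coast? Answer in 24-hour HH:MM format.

1 April 2018 is a Sunday, so the first Sunday is April 1 and the fourth is April 22.
1 October 2018 is a Monday, so the first Sunday is October 7 and the fourth is October 28.
9 May 2018 lies within the daylight-saving period (22 April – 28 October), so Zelast Zone is on daylight time, UTC−10:00.
17:45 Zelast Zone + 10h = 03:45 UTC (rolling into the next day, 10 May 2018).
1 September 2017 is a Friday, so the first Friday is September 1 and the third is September 15.
1 April 2018 is a Sunday, so the first Saturday is April 7 and the third is April 21.
At the standard offset (UTC−01:00), 03:45 UTC − 1h = 02:45 Kesove Coast standard time.
Daylight saving runs 15 September 2017 – 21 April 2018; the standard-time date in Kesove Coast, 10 May 2018, is outside that window, so Kesove Coast is on standard time at UTC−01:00.
03:45 UTC − 1h = 02:45 Kesove Coast.

02:45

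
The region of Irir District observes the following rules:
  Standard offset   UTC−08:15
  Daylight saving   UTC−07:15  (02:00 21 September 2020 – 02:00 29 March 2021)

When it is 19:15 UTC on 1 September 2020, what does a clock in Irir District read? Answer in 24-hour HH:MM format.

11:00

At the standard offset (UTC−08:15), 19:15 UTC − 8h15m = 11:00 Irir District standard time.
The standard-time date in Irir District, 1 September 2020, does not fall between 21 September 2020 and 29 March 2021, so daylight saving is not in effect and Irir District is at UTC−08:15.
19:15 UTC − 8h15m = 11:00 local.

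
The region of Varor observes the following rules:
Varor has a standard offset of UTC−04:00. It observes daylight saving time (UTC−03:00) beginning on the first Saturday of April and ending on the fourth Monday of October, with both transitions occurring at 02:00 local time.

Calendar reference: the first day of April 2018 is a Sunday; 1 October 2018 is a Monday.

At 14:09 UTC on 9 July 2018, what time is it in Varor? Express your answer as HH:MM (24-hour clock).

11:09

1 April 2018 is a Sunday, so the first Saturday is April 7.
1 October 2018 is a Monday, so the first Monday is October 1 and the fourth is October 22.
At the standard offset (UTC−04:00), 14:09 UTC − 4h = 10:09 Varor standard time.
The standard-time date in Varor, 9 July 2018, falls between 7 April and 22 October, so daylight saving is in effect and Varor is at UTC−03:00.
14:09 UTC − 3h = 11:09 local.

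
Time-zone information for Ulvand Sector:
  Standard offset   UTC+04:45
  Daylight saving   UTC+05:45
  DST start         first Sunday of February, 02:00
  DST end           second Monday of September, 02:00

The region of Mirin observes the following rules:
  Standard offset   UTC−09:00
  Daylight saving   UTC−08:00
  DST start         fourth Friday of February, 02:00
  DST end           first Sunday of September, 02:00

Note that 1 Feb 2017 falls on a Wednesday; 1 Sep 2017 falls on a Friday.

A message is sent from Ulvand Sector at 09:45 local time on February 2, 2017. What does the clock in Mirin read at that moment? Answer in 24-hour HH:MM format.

1 February 2017 is a Wednesday, so the first Sunday is February 5.
1 September 2017 is a Friday, so the first Monday is September 4 and the second is September 11.
February 2, 2017 is outside the daylight-saving period (5 February – 11 September), so Ulvand Sector is on standard time, UTC+04:45.
09:45 Ulvand Sector − 4h45m = 05:00 UTC.
1 February 2017 is a Wednesday, so the first Friday is February 3 and the fourth is February 24.
1 September 2017 is a Friday, so the first Sunday is September 3.
At the standard offset (UTC−09:00), 05:00 UTC − 9h = 20:00 Mirin standard time (rolling into the previous day, 1 February 2017).
Daylight saving runs 24 February – 3 September; the standard-time date in Mirin, February 1, 2017, is outside that window, so Mirin is on standard time at UTC−09:00.
05:00 UTC − 9h = 20:00 Mirin (rolling into the previous day, 1 February 2017).

20:00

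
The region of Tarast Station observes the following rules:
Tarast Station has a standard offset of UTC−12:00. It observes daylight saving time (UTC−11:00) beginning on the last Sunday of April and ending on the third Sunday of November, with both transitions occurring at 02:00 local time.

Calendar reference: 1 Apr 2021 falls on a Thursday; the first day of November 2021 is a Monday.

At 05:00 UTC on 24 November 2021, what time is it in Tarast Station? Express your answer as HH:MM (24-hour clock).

17:00

1 April 2021 is a Thursday, so Sundays fall on 4, 11, 18, 25; the last is April 25.
1 November 2021 is a Monday, so the first Sunday is November 7 and the third is November 21.
At the standard offset (UTC−12:00), 05:00 UTC − 12h = 17:00 Tarast Station standard time (rolling into the previous day, 23 November 2021).
Daylight saving runs 25 April – 21 November; the standard-time date in Tarast Station, 23 November 2021, is outside that window, so Tarast Station is on standard time at UTC−12:00.
05:00 UTC − 12h = 17:00 local (rolling into the previous day, 23 November 2021).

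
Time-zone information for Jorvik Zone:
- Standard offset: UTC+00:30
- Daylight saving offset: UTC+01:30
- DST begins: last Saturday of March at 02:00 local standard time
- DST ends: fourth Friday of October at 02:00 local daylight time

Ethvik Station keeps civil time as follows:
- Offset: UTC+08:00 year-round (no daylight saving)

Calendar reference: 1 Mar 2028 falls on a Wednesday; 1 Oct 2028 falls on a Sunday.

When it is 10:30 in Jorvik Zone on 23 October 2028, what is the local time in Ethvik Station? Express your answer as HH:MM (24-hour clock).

17:00

1 March 2028 is a Wednesday, so Saturdays fall on 4, 11, 18, 25; the last is March 25.
1 October 2028 is a Sunday, so the first Friday is October 6 and the fourth is October 27.
23 October 2028 lies within the daylight-saving period (25 March – 27 October), so Jorvik Zone is on daylight time, UTC+01:30.
10:30 Jorvik Zone − 1h30m = 09:00 UTC.
Ethvik Station has no daylight saving, so its offset is UTC+08:00 year-round.
09:00 UTC + 8h = 17:00 Ethvik Station.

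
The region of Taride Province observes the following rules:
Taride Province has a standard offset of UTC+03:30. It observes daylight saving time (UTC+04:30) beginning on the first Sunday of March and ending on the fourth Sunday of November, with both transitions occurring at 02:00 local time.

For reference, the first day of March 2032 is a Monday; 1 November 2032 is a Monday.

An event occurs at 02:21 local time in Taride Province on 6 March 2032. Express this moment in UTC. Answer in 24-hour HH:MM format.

22:51

1 March 2032 is a Monday, so the first Sunday is March 7.
1 November 2032 is a Monday, so the first Sunday is November 7 and the fourth is November 28.
6 March 2032 is outside the daylight-saving period (7 March – 28 November), so Taride Province is on standard time, UTC+03:30.
02:21 local − 3h30m = 22:51 UTC (rolling into the previous day, 5 March 2032).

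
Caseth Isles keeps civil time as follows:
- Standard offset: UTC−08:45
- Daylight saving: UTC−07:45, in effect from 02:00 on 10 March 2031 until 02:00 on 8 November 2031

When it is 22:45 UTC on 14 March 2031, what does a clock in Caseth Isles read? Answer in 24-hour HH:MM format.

15:00

At the standard offset (UTC−08:45), 22:45 UTC − 8h45m = 14:00 Caseth Isles standard time.
Daylight saving runs 10 March – 8 November; the standard-time date in Caseth Isles, 14 March 2031, is inside that window, so Caseth Isles is at UTC−07:45.
22:45 UTC − 7h45m = 15:00 local.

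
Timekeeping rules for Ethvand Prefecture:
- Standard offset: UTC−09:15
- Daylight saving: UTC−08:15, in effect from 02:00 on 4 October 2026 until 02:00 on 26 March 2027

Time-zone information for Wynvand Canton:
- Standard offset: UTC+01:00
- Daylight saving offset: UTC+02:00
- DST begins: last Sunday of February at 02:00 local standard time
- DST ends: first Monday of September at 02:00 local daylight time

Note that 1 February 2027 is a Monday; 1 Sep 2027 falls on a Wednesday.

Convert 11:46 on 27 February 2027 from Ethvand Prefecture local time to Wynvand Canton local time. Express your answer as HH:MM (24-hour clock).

21:01

27 February 2027 lies within the daylight-saving period (4 October 2026 – 26 March 2027), so Ethvand Prefecture is on daylight time, UTC−08:15.
11:46 Ethvand Prefecture + 8h15m = 20:01 UTC.
1 February 2027 is a Monday, so Sundays fall on 7, 14, 21, 28; the last is February 28.
1 September 2027 is a Wednesday, so the first Monday is September 6.
At the standard offset (UTC+01:00), 20:01 UTC + 1h = 21:01 Wynvand Canton standard time.
The standard-time date in Wynvand Canton, 27 February 2027, is outside the daylight-saving period (28 February – 6 September), so Wynvand Canton is on standard time, UTC+01:00.
20:01 UTC + 1h = 21:01 Wynvand Canton.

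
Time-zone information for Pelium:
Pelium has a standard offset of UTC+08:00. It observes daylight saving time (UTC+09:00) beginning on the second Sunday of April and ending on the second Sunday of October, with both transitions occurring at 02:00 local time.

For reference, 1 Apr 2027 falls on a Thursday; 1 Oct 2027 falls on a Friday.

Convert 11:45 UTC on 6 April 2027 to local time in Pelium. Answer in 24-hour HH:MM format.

1 April 2027 is a Thursday, so the first Sunday is April 4 and the second is April 11.
1 October 2027 is a Friday, so the first Sunday is October 3 and the second is October 10.
At the standard offset (UTC+08:00), 11:45 UTC + 8h = 19:45 Pelium standard time.
Daylight saving runs 11 April – 10 October; the standard-time date in Pelium, 6 April 2027, is outside that window, so Pelium is on standard time at UTC+08:00.
11:45 UTC + 8h = 19:45 local.

19:45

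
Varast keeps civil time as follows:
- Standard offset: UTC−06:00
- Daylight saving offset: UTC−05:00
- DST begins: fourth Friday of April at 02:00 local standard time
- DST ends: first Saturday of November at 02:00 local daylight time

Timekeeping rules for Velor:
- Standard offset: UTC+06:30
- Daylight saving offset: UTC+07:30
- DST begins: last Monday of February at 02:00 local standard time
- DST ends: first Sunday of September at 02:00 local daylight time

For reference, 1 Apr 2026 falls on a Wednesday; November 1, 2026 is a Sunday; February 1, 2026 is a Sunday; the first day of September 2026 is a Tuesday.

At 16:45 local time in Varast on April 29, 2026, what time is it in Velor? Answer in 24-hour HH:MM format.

1 April 2026 is a Wednesday, so the first Friday is April 3 and the fourth is April 24.
1 November 2026 is a Sunday, so the first Saturday is November 7.
April 29, 2026 lies within the daylight-saving period (24 April – 7 November), so Varast is on daylight time, UTC−05:00.
16:45 Varast + 5h = 21:45 UTC.
1 February 2026 is a Sunday, so Mondays fall on 2, 9, 16, 23; the last is February 23.
1 September 2026 is a Tuesday, so the first Sunday is September 6.
At the standard offset (UTC+06:30), 21:45 UTC + 6h30m = 04:15 Velor standard time (rolling into the next day, 30 April 2026).
The standard-time date in Velor, April 30, 2026, lies within the daylight-saving period (23 February – 6 September), so Velor is on daylight time, UTC+07:30.
21:45 UTC + 7h30m = 05:15 Velor (rolling into the next day, 30 April 2026).

05:15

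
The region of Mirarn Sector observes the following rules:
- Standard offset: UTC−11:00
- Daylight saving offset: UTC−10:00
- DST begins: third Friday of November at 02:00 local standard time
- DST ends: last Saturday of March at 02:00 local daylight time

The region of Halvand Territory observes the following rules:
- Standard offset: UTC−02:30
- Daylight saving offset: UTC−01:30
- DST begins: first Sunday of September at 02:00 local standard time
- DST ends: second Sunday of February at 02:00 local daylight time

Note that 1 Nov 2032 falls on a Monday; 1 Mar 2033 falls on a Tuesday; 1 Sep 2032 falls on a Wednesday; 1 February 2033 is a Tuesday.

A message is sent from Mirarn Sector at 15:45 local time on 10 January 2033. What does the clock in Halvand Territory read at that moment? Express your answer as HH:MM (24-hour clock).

00:15

1 November 2032 is a Monday, so the first Friday is November 5 and the third is November 19.
1 March 2033 is a Tuesday, so Saturdays fall on 5, 12, 19, 26; the last is March 26.
Daylight saving runs 19 November 2032 – 26 March 2033; 10 January 2033 is inside that window, so Mirarn Sector is at UTC−10:00.
15:45 Mirarn Sector + 10h = 01:45 UTC (rolling into the next day, 11 January 2033).
1 September 2032 is a Wednesday, so the first Sunday is September 5.
1 February 2033 is a Tuesday, so the first Sunday is February 6 and the second is February 13.
At the standard offset (UTC−02:30), 01:45 UTC − 2h30m = 23:15 Halvand Territory standard time (rolling into the previous day, 10 January 2033).
The standard-time date in Halvand Territory, 10 January 2033, falls between 5 September 2032 and 13 February 2033, so daylight saving is in effect and Halvand Territory is at UTC−01:30.
01:45 UTC − 1h30m = 00:15 Halvand Territory.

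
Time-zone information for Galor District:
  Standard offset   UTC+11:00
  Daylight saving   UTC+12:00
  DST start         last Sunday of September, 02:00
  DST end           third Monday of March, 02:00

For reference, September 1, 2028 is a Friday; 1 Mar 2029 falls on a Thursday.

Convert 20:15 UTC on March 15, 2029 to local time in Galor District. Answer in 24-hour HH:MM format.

08:15

1 September 2028 is a Friday, so Sundays fall on 3, 10, 17, 24; the last is September 24.
1 March 2029 is a Thursday, so the first Monday is March 5 and the third is March 19.
At the standard offset (UTC+11:00), 20:15 UTC + 11h = 07:15 Galor District standard time (rolling into the next day, 16 March 2029).
Daylight saving runs 24 September 2028 – 19 March 2029; the standard-time date in Galor District, March 16, 2029, is inside that window, so Galor District is at UTC+12:00.
20:15 UTC + 12h = 08:15 local (rolling into the next day, 16 March 2029).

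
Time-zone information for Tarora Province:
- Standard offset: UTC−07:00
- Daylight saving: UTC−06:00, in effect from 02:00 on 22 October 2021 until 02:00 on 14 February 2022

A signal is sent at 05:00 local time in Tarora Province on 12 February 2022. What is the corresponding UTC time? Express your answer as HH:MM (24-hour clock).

12 February 2022 falls between 22 October 2021 and 14 February 2022, so daylight saving is in effect and Tarora Province is at UTC−06:00.
05:00 local + 6h = 11:00 UTC.

11:00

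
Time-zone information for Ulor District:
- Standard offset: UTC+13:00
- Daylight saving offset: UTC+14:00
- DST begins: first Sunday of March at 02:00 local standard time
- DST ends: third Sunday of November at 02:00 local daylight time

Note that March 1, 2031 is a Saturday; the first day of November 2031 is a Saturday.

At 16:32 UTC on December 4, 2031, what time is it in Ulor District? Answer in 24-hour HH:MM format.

1 March 2031 is a Saturday, so the first Sunday is March 2.
1 November 2031 is a Saturday, so the first Sunday is November 2 and the third is November 16.
At the standard offset (UTC+13:00), 16:32 UTC + 13h = 05:32 Ulor District standard time (rolling into the next day, 5 December 2031).
Daylight saving runs 2 March – 16 November; the standard-time date in Ulor District, December 5, 2031, is outside that window, so Ulor District is on standard time at UTC+13:00.
16:32 UTC + 13h = 05:32 local (rolling into the next day, 5 December 2031).

05:32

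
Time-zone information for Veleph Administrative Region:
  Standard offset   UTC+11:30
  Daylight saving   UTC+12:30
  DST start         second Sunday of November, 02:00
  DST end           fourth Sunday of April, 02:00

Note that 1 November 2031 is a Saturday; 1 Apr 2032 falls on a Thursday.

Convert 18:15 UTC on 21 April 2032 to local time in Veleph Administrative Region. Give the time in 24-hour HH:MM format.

06:45

1 November 2031 is a Saturday, so the first Sunday is November 2 and the second is November 9.
1 April 2032 is a Thursday, so the first Sunday is April 4 and the fourth is April 25.
At the standard offset (UTC+11:30), 18:15 UTC + 11h30m = 05:45 Veleph Administrative Region standard time (rolling into the next day, 22 April 2032).
Daylight saving runs 9 November 2031 – 25 April 2032; the standard-time date in Veleph Administrative Region, 22 April 2032, is inside that window, so Veleph Administrative Region is at UTC+12:30.
18:15 UTC + 12h30m = 06:45 local (rolling into the next day, 22 April 2032).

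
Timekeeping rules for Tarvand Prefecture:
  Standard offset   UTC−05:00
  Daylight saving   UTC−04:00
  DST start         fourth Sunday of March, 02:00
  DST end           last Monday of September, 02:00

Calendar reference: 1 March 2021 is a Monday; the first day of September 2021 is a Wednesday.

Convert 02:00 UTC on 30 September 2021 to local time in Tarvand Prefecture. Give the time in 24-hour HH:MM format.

1 March 2021 is a Monday, so the first Sunday is March 7 and the fourth is March 28.
1 September 2021 is a Wednesday, so Mondays fall on 6, 13, 20, 27; the last is September 27.
At the standard offset (UTC−05:00), 02:00 UTC − 5h = 21:00 Tarvand Prefecture standard time (rolling into the previous day, 29 September 2021).
The standard-time date in Tarvand Prefecture, 29 September 2021, is outside the daylight-saving period (28 March – 27 September), so Tarvand Prefecture is on standard time, UTC−05:00.
02:00 UTC − 5h = 21:00 local (rolling into the previous day, 29 September 2021).

21:00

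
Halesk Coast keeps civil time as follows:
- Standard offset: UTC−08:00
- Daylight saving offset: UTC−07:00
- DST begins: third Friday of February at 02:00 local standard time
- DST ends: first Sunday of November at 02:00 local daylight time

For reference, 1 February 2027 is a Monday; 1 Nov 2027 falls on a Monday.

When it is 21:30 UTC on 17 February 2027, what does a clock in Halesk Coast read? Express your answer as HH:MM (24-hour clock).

13:30

1 February 2027 is a Monday, so the first Friday is February 5 and the third is February 19.
1 November 2027 is a Monday, so the first Sunday is November 7.
At the standard offset (UTC−08:00), 21:30 UTC − 8h = 13:30 Halesk Coast standard time.
The standard-time date in Halesk Coast, 17 February 2027, does not fall between 19 February and 7 November, so daylight saving is not in effect and Halesk Coast is at UTC−08:00.
21:30 UTC − 8h = 13:30 local.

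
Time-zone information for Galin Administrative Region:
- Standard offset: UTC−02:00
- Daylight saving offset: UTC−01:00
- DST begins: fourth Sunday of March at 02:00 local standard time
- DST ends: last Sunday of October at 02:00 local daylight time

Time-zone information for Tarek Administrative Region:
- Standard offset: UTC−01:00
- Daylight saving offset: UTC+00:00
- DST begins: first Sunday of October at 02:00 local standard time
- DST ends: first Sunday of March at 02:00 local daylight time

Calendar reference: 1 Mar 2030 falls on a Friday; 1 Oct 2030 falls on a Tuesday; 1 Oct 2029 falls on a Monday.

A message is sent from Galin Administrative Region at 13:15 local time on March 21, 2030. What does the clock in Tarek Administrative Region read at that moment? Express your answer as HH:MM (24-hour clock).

14:15

1 March 2030 is a Friday, so the first Sunday is March 3 and the fourth is March 24.
1 October 2030 is a Tuesday, so Sundays fall on 6, 13, 20, 27; the last is October 27.
Daylight saving runs 24 March – 27 October; March 21, 2030 is outside that window, so Galin Administrative Region is on standard time at UTC−02:00.
13:15 Galin Administrative Region + 2h = 15:15 UTC.
1 October 2029 is a Monday, so the first Sunday is October 7.
1 March 2030 is a Friday, so the first Sunday is March 3.
At the standard offset (UTC−01:00), 15:15 UTC − 1h = 14:15 Tarek Administrative Region standard time.
The standard-time date in Tarek Administrative Region, March 21, 2030, does not fall between 7 October 2029 and 3 March 2030, so daylight saving is not in effect and Tarek Administrative Region is at UTC−01:00.
15:15 UTC − 1h = 14:15 Tarek Administrative Region.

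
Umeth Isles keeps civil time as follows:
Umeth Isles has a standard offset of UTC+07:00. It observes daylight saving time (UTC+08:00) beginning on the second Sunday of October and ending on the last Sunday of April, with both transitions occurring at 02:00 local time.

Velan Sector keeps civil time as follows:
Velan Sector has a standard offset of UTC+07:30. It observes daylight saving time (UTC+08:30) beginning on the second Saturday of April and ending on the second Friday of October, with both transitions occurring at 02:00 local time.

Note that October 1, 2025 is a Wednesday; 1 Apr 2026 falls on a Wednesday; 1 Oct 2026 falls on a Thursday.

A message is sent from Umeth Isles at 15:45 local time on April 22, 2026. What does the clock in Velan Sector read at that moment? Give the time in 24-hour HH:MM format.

1 October 2025 is a Wednesday, so the first Sunday is October 5 and the second is October 12.
1 April 2026 is a Wednesday, so Sundays fall on 5, 12, 19, 26; the last is April 26.
April 22, 2026 lies within the daylight-saving period (12 October 2025 – 26 April 2026), so Umeth Isles is on daylight time, UTC+08:00.
15:45 Umeth Isles − 8h = 07:45 UTC.
1 April 2026 is a Wednesday, so the first Saturday is April 4 and the second is April 11.
1 October 2026 is a Thursday, so the first Friday is October 2 and the second is October 9.
At the standard offset (UTC+07:30), 07:45 UTC + 7h30m = 15:15 Velan Sector standard time.
Daylight saving runs 11 April – 9 October; the standard-time date in Velan Sector, April 22, 2026, is inside that window, so Velan Sector is at UTC+08:30.
07:45 UTC + 8h30m = 16:15 Velan Sector.

16:15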